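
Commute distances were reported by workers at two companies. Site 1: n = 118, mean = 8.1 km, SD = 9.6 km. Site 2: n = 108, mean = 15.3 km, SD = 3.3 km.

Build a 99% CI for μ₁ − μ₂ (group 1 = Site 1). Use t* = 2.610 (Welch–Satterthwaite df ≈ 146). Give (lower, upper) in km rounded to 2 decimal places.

Per-group SEs: s₁/√n₁ = 9.6/√118 = 0.8838, s₂/√n₂ = 3.3/√108 = 0.3175.
Unpooled SE of the difference: √(0.78110244 + 0.10080625) = 0.9391.
Margin of error = t* · SE = 2.610 × 0.9391 = 2.4511.
x̄₁ − x̄₂ = 8.1 − 15.3 = -7.2000.
CI: -7.2000 ± 2.4511 = (-9.65, -4.75).

(-9.65, -4.75)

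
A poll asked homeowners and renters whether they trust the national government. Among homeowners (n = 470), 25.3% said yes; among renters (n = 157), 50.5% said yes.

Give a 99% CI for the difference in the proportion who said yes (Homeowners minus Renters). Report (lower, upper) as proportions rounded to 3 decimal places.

The two standard errors are √(0.2530×0.7470/470) = 0.02005 and √(0.5050×0.4950/157) = 0.03990.
Because the samples are independent, SE_diff = √(0.02005² + 0.03990²) = 0.04465.
Using z* = 2.576 for 99%, ME = 2.576 × 0.04465 = 0.11502.
p̂₁ − p̂₂ = -0.2520; interval -0.2520 ± 0.11502 gives (-0.367, -0.137).

(-0.367, -0.137)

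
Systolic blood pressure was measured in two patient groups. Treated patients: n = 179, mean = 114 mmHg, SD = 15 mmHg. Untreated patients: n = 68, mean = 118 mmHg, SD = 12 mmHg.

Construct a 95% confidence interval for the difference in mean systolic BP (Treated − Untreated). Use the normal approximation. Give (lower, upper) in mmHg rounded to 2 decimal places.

SE₁ = s₁/√n₁ = 15/√179 = 1.1212; SE₂ = 12/√68 = 1.4552.
Independent samples, unequal variances: SE_diff = √(SE₁² + SE₂²) = √(1.25708944 + 2.11760704) = 1.8370.
z* = 1.960, so margin of error = 1.960 × 1.8370 = 3.6005.
Difference in means = 114 − 118 = -4.0000.
-4.0000 ± 3.6005 → (-7.60, -0.40).

(-7.60, -0.40)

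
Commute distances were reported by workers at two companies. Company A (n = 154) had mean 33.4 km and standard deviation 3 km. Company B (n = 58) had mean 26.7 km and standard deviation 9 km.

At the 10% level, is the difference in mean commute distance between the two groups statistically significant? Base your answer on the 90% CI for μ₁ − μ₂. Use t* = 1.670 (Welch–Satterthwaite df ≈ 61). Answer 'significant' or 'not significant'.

significant

Standard errors of each mean: 3/√154 = 0.2417 and 9/√58 = 1.1818.
SE(x̄₁ − x̄₂) = √(0.2417² + 1.1818²) = 1.2063 for independent samples with unequal variances.
With t* = 1.670, the margin is 1.670 × 1.2063 = 2.0145.
x̄₁ − x̄₂ = 33.4 − 26.7 = 6.7000; the interval is 6.7000 ± 2.0145 = (4.6855, 8.7145).
The interval (4.6855, 8.7145) does not contain 0, so the difference is significant.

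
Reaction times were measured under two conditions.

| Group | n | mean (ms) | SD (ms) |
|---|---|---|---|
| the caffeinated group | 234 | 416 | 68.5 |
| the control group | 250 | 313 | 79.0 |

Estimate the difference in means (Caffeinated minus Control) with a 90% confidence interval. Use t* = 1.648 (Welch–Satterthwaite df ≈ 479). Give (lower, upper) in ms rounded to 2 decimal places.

(91.94, 114.06)

Per-group SEs: s₁/√n₁ = 68.5/√234 = 4.4780, s₂/√n₂ = 79.0/√250 = 4.9964.
Unpooled SE of the difference: √(20.052484 + 24.96401296) = 6.7094.
Margin of error = t* · SE = 1.648 × 6.7094 = 11.0571.
x̄₁ − x̄₂ = 416 − 313 = 103.0000.
CI: 103.0000 ± 11.0571 = (91.94, 114.06).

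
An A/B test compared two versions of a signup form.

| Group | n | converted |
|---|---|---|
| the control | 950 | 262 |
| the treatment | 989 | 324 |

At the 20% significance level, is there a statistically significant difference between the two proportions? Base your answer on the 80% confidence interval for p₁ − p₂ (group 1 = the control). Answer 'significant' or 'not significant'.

Sample proportions: 262/950 = 0.2758, 324/989 = 0.3276.
Each SE is √(p̂(1−p̂)/n): √(0.2758·0.7242/950) = 0.01450 and √(0.3276·0.6724/989) = 0.01492.
SE(p̂₁ − p̂₂) = √(SE₁² + SE₂²) = √(0.00021025 + 0.0002226064) = 0.02081, since the two samples are independent.
At 80% confidence z* = 1.282; margin = 1.282 × 0.02081 = 0.02668.
The difference is 0.2758 − 0.3276 = -0.0518, so the interval is -0.0518 ± 0.02668 = (-0.07848, -0.02512).
The interval (-0.07848, -0.02512) does not contain 0, so the difference is significant.

significant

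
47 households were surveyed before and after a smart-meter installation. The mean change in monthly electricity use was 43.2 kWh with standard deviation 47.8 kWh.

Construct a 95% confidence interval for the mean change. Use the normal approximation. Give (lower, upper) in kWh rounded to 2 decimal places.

(29.53, 56.87)

This is a matched-pairs design, so SE = s_d/√n = 47.8/√47 = 6.9723.
Margin = 1.960 × 6.9723 = 13.6657; the interval is 43.2 ± 13.6657 = (29.53, 56.87).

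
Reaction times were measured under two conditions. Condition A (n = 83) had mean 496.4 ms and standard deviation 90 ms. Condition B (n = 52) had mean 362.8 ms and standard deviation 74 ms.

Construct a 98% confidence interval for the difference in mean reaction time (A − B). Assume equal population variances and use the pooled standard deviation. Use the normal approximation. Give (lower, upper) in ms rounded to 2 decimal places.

s_p = √[((n₁−1)s₁² + (n₂−1)s₂²)/(n₁+n₂−2)] = √[(82·90² + 51·74²)/133] = 84.2247.
SE = 84.2247·√(1/83 + 1/52) = 14.8959.
With z* = 2.326, margin = 2.326 × 14.8959 = 34.6479.
x̄₁ − x̄₂ = 496.4 − 362.8 = 133.6000; interval 133.6000 ± 34.6479 = (98.95, 168.25).

(98.95, 168.25)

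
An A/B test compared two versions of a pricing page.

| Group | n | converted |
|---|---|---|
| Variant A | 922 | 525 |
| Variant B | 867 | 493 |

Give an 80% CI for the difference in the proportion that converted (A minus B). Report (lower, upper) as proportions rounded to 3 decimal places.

First, p̂₁ = 525/922 = 0.5694; p̂₂ = 493/867 = 0.5686.
The two standard errors are √(0.5694×0.4306/922) = 0.01631 and √(0.5686×0.4314/867) = 0.01682.
Because the samples are independent, SE_diff = √(0.01631² + 0.01682²) = 0.02343.
Using z* = 1.282 for 80%, ME = 1.282 × 0.02343 = 0.03004.
p̂₁ − p̂₂ = 0.0008; interval 0.0008 ± 0.03004 gives (-0.029, 0.031).

(-0.029, 0.031)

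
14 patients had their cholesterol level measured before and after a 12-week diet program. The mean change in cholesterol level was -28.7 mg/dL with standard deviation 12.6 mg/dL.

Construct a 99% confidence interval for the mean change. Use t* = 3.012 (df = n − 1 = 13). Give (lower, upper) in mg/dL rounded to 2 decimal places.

(-38.84, -18.56)

Paired design: SE = s_d/√n = 12.6/√14 = 3.3675.
t* = 3.012; margin of error = 3.012 × 3.3675 = 10.1429.
-28.7 ± 10.1429 → (-38.84, -18.56).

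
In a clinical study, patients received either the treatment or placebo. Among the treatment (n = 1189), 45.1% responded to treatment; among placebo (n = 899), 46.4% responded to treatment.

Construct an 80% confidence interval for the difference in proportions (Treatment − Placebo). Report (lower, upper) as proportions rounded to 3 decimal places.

(-0.041, 0.015)

The two standard errors are √(0.4510×0.5490/1189) = 0.01443 and √(0.4640×0.5360/899) = 0.01663.
Because the samples are independent, SE_diff = √(0.01443² + 0.01663²) = 0.02202.
Using z* = 1.282 for 80%, ME = 1.282 × 0.02202 = 0.02823.
p̂₁ − p̂₂ = -0.0130; interval -0.0130 ± 0.02823 gives (-0.041, 0.015).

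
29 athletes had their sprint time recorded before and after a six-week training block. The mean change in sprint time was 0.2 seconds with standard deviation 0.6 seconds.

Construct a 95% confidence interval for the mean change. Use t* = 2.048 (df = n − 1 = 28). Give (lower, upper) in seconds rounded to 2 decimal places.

Paired design: SE = s_d/√n = 0.6/√29 = 0.1114.
t* = 2.048; margin of error = 2.048 × 0.1114 = 0.2281.
0.2 ± 0.2281 → (-0.03, 0.43).

(-0.03, 0.43)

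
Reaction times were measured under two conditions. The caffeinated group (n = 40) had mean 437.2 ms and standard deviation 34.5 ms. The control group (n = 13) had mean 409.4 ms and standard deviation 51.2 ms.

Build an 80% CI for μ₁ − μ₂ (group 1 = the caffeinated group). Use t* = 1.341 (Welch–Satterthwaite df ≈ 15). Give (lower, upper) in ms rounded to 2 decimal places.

Per-group SEs: s₁/√n₁ = 34.5/√40 = 5.4549, s₂/√n₂ = 51.2/√13 = 14.2003.
Unpooled SE of the difference: √(29.75593401 + 201.64852009) = 15.2120.
Margin of error = t* · SE = 1.341 × 15.2120 = 20.3993.
x̄₁ − x̄₂ = 437.2 − 409.4 = 27.8000.
CI: 27.8000 ± 20.3993 = (7.40, 48.20).

(7.40, 48.20)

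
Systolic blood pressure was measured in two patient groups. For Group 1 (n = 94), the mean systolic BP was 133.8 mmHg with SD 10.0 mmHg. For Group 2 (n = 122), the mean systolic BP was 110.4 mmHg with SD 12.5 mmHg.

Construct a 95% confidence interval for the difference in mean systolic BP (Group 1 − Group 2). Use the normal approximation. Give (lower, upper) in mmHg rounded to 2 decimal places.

(20.40, 26.40)

SE₁ = s₁/√n₁ = 10.0/√94 = 1.0314; SE₂ = 12.5/√122 = 1.1317.
Independent samples, unequal variances: SE_diff = √(SE₁² + SE₂²) = √(1.06378596 + 1.28074489) = 1.5312.
z* = 1.960, so margin of error = 1.960 × 1.5312 = 3.0012.
Difference in means = 133.8 − 110.4 = 23.4000.
23.4000 ± 3.0012 → (20.40, 26.40).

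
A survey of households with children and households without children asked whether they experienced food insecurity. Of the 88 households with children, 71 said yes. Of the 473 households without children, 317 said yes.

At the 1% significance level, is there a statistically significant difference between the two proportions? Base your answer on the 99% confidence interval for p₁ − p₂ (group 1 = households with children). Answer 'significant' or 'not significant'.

significant

p̂₁ = 71/88 = 0.8068 and p̂₂ = 317/473 = 0.6702.
SE₁ = √(p̂₁(1−p̂₁)/n₁) = √(0.8068·0.1932/88) = 0.04209; SE₂ = √(0.6702·0.3298/473) = 0.02162.
Independent samples: SE of the difference = √(SE₁² + SE₂²) = √(0.0017715681 + 0.0004674244) = 0.04732.
z* for 99% confidence is 2.576, so the margin of error is 2.576 × 0.04732 = 0.12190.
Point estimate p̂₁ − p̂₂ = 0.8068 − 0.6702 = 0.1366.
0.1366 ± 0.12190 → (0.01470, 0.25850).
The interval (0.01470, 0.25850) does not contain 0, so the difference is significant.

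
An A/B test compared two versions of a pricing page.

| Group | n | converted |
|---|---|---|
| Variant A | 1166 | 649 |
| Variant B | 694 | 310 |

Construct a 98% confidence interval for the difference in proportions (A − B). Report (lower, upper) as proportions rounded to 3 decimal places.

p̂₁ = 649/1166 = 0.5566 and p̂₂ = 310/694 = 0.4467.
SE₁ = √(p̂₁(1−p̂₁)/n₁) = √(0.5566·0.4434/1166) = 0.01455; SE₂ = √(0.4467·0.5533/694) = 0.01887.
Independent samples: SE of the difference = √(SE₁² + SE₂²) = √(0.0002117025 + 0.0003560769) = 0.02383.
z* for 98% confidence is 2.326, so the margin of error is 2.326 × 0.02383 = 0.05543.
Point estimate p̂₁ − p̂₂ = 0.5566 − 0.4467 = 0.1099.
0.1099 ± 0.05543 → (0.054, 0.165).

(0.054, 0.165)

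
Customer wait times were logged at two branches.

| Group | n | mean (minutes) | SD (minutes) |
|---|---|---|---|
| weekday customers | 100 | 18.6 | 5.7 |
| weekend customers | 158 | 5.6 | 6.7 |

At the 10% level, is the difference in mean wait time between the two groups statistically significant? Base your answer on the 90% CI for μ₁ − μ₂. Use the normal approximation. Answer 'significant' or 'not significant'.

Standard errors of each mean: 5.7/√100 = 0.5700 and 6.7/√158 = 0.5330.
SE(x̄₁ − x̄₂) = √(0.5700² + 0.5330²) = 0.7804 for independent samples with unequal variances.
With z* = 1.645, the margin is 1.645 × 0.7804 = 1.2838.
x̄₁ − x̄₂ = 18.6 − 5.6 = 13.0000; the interval is 13.0000 ± 1.2838 = (11.7162, 14.2838).
The interval (11.7162, 14.2838) does not contain 0, so the difference is significant.

significant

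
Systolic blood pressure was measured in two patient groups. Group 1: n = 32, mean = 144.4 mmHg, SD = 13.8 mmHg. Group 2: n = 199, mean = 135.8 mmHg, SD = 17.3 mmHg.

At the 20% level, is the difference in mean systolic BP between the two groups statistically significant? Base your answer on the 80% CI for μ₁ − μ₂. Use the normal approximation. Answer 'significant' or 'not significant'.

significant

Standard errors of each mean: 13.8/√32 = 2.4395 and 17.3/√199 = 1.2264.
SE(x̄₁ − x̄₂) = √(2.4395² + 1.2264²) = 2.7304 for independent samples with unequal variances.
With z* = 1.282, the margin is 1.282 × 2.7304 = 3.5004.
x̄₁ − x̄₂ = 144.4 − 135.8 = 8.6000; the interval is 8.6000 ± 3.5004 = (5.0996, 12.1004).
The interval (5.0996, 12.1004) does not contain 0, so the difference is significant.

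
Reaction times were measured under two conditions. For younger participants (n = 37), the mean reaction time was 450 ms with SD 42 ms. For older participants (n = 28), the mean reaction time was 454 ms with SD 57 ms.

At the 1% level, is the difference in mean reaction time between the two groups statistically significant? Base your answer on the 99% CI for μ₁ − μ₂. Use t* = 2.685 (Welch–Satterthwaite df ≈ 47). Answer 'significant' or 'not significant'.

not significant

Per-group SEs: s₁/√n₁ = 42/√37 = 6.9048, s₂/√n₂ = 57/√28 = 10.7720.
Unpooled SE of the difference: √(47.67626304 + 116.035984) = 12.7950.
Margin of error = t* · SE = 2.685 × 12.7950 = 34.3546.
x̄₁ − x̄₂ = 450 − 454 = -4.0000.
CI: -4.0000 ± 34.3546 = (-38.3546, 30.3546).
The interval (-38.3546, 30.3546) contains 0, so the difference is not significant.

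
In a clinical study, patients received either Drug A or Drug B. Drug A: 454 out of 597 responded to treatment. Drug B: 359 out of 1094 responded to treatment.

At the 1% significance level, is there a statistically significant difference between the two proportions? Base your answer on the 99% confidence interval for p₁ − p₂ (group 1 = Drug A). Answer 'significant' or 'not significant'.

significant

Sample proportions: 454/597 = 0.7605, 359/1094 = 0.3282.
Each SE is √(p̂(1−p̂)/n): √(0.7605·0.2395/597) = 0.01747 and √(0.3282·0.6718/1094) = 0.01420.
SE(p̂₁ − p̂₂) = √(SE₁² + SE₂²) = √(0.0003052009 + 0.00020164) = 0.02251, since the two samples are independent.
At 99% confidence z* = 2.576; margin = 2.576 × 0.02251 = 0.05799.
The difference is 0.7605 − 0.3282 = 0.4323, so the interval is 0.4323 ± 0.05799 = (0.37431, 0.49029).
The interval (0.37431, 0.49029) does not contain 0, so the difference is significant.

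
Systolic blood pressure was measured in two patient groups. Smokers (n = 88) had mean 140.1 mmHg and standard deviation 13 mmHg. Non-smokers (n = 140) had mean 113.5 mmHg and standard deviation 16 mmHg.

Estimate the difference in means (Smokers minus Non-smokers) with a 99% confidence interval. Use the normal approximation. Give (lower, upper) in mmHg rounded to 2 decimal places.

(21.61, 31.59)

SE₁ = s₁/√n₁ = 13/√88 = 1.3858; SE₂ = 16/√140 = 1.3522.
Independent samples, unequal variances: SE_diff = √(SE₁² + SE₂²) = √(1.92044164 + 1.82844484) = 1.9362.
z* = 2.576, so margin of error = 2.576 × 1.9362 = 4.9877.
Difference in means = 140.1 − 113.5 = 26.6000.
26.6000 ± 4.9877 → (21.61, 31.59).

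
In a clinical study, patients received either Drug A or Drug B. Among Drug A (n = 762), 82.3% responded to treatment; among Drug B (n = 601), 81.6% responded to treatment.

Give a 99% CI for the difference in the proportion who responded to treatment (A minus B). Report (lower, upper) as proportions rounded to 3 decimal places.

(-0.047, 0.061)

Each SE is √(p̂(1−p̂)/n): √(0.8230·0.1770/762) = 0.01383 and √(0.8160·0.1840/601) = 0.01581.
SE(p̂₁ − p̂₂) = √(SE₁² + SE₂²) = √(0.0001912689 + 0.0002499561) = 0.02101, since the two samples are independent.
At 99% confidence z* = 2.576; margin = 2.576 × 0.02101 = 0.05412.
The difference is 0.8230 − 0.8160 = 0.0070, so the interval is 0.0070 ± 0.05412 = (-0.047, 0.061).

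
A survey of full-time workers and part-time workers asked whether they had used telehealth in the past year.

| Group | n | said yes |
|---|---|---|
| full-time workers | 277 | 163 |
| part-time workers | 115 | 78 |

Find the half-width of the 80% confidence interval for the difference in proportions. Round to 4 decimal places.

0.0675

p̂₁ = 163/277 = 0.5884 and p̂₂ = 78/115 = 0.6783.
SE₁ = √(p̂₁(1−p̂₁)/n₁) = √(0.5884·0.4116/277) = 0.02957; SE₂ = √(0.6783·0.3217/115) = 0.04356.
Independent samples: SE of the difference = √(SE₁² + SE₂²) = √(0.0008743849 + 0.0018974736) = 0.05265.
z* for 80% confidence is 1.282, so the margin of error is 1.282 × 0.05265 = 0.06750.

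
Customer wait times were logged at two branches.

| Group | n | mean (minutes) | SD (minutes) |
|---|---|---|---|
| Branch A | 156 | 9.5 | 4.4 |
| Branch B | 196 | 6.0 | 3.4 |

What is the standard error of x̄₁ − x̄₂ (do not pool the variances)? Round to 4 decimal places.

SE₁ = s₁/√n₁ = 4.4/√156 = 0.3523; SE₂ = 3.4/√196 = 0.2429.
Independent samples, unequal variances: SE_diff = √(SE₁² + SE₂²) = √(0.12411529 + 0.05900041) = 0.4279.

0.4279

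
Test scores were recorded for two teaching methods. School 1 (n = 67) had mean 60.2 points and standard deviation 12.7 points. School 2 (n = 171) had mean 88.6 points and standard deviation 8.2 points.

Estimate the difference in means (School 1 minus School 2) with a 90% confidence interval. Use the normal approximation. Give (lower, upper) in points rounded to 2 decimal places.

Standard errors of each mean: 12.7/√67 = 1.5516 and 8.2/√171 = 0.6271.
SE(x̄₁ − x̄₂) = √(1.5516² + 0.6271²) = 1.6735 for independent samples with unequal variances.
With z* = 1.645, the margin is 1.645 × 1.6735 = 2.7529.
x̄₁ − x̄₂ = 60.2 − 88.6 = -28.4000; the interval is -28.4000 ± 2.7529 = (-31.15, -25.65).

(-31.15, -25.65)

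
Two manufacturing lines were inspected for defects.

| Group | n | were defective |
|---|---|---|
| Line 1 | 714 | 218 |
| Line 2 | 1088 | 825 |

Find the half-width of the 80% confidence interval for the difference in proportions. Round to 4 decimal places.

0.0277

Sample proportions: 218/714 = 0.3053, 825/1088 = 0.7583.
Each SE is √(p̂(1−p̂)/n): √(0.3053·0.6947/714) = 0.01724 and √(0.7583·0.2417/1088) = 0.01298.
SE(p̂₁ − p̂₂) = √(SE₁² + SE₂²) = √(0.0002972176 + 0.0001684804) = 0.02158, since the two samples are independent.
At 80% confidence z* = 1.282; margin = 1.282 × 0.02158 = 0.02767.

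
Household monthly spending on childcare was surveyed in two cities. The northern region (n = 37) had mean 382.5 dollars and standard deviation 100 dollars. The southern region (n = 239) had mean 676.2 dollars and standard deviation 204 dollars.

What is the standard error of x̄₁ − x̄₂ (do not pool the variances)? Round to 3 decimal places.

21.081

SE₁ = s₁/√n₁ = 100/√37 = 16.4399; SE₂ = 204/√239 = 13.1957.
Independent samples, unequal variances: SE_diff = √(SE₁² + SE₂²) = √(270.27031201 + 174.12649849) = 21.0807.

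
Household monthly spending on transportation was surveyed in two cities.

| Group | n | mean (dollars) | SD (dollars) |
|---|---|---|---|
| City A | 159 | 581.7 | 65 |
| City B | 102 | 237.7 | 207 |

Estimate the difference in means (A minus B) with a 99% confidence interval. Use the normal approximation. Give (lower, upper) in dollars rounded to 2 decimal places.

(289.56, 398.44)

Standard errors of each mean: 65/√159 = 5.1548 and 207/√102 = 20.4961.
SE(x̄₁ − x̄₂) = √(5.1548² + 20.4961²) = 21.1344 for independent samples with unequal variances.
With z* = 2.576, the margin is 2.576 × 21.1344 = 54.4422.
x̄₁ − x̄₂ = 581.7 − 237.7 = 344.0000; the interval is 344.0000 ± 54.4422 = (289.56, 398.44).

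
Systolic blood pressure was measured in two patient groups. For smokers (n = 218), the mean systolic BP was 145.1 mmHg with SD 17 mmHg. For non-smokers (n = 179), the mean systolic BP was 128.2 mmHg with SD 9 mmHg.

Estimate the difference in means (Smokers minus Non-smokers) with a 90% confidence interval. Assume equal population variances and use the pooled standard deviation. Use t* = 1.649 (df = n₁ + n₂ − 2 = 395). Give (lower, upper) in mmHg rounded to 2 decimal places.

s_p = √[((n₁−1)s₁² + (n₂−1)s₂²)/(n₁+n₂−2)] = √[(217·17² + 178·9²)/395] = 13.9738.
SE = 13.9738·√(1/218 + 1/179) = 1.4095.
With t* = 1.649, margin = 1.649 × 1.4095 = 2.3243.
x̄₁ − x̄₂ = 145.1 − 128.2 = 16.9000; interval 16.9000 ± 2.3243 = (14.58, 19.22).

(14.58, 19.22)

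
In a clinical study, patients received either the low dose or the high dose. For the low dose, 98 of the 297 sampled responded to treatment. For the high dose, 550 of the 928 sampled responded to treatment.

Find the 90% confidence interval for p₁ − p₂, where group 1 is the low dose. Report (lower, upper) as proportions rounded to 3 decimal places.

(-0.315, -0.211)

First, p̂₁ = 98/297 = 0.3300; p̂₂ = 550/928 = 0.5927.
The two standard errors are √(0.3300×0.6700/297) = 0.02728 and √(0.5927×0.4073/928) = 0.01613.
Because the samples are independent, SE_diff = √(0.02728² + 0.01613²) = 0.03169.
Using z* = 1.645 for 90%, ME = 1.645 × 0.03169 = 0.05213.
p̂₁ − p̂₂ = -0.2627; interval -0.2627 ± 0.05213 gives (-0.315, -0.211).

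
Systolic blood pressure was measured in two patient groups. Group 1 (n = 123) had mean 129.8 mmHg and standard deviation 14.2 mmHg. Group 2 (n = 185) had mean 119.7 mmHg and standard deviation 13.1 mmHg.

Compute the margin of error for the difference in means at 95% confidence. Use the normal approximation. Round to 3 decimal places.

SE₁ = s₁/√n₁ = 14.2/√123 = 1.2804; SE₂ = 13.1/√185 = 0.9631.
Independent samples, unequal variances: SE_diff = √(SE₁² + SE₂²) = √(1.63942416 + 0.92756161) = 1.6022.
z* = 1.960, so margin of error = 1.960 × 1.6022 = 3.1403.

3.140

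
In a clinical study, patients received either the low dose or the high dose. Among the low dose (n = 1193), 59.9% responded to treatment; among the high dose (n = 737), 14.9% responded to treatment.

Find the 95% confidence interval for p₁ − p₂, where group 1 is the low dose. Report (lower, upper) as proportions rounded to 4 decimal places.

SE₁ = √(p̂₁(1−p̂₁)/n₁) = √(0.5990·0.4010/1193) = 0.01419; SE₂ = √(0.1490·0.8510/737) = 0.01312.
Independent samples: SE of the difference = √(SE₁² + SE₂²) = √(0.0002013561 + 0.0001721344) = 0.01933.
z* for 95% confidence is 1.960, so the margin of error is 1.960 × 0.01933 = 0.03789.
Point estimate p̂₁ − p̂₂ = 0.5990 − 0.1490 = 0.4500.
0.4500 ± 0.03789 → (0.4121, 0.4879).

(0.4121, 0.4879)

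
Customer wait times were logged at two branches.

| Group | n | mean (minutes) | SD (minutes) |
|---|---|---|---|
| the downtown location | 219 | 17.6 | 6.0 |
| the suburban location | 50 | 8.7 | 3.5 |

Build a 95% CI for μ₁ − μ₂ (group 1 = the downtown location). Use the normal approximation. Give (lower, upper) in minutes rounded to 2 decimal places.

SE₁ = s₁/√n₁ = 6.0/√219 = 0.4054; SE₂ = 3.5/√50 = 0.4950.
Independent samples, unequal variances: SE_diff = √(SE₁² + SE₂²) = √(0.16434916 + 0.245025) = 0.6398.
z* = 1.960, so margin of error = 1.960 × 0.6398 = 1.2540.
Difference in means = 17.6 − 8.7 = 8.9000.
8.9000 ± 1.2540 → (7.65, 10.15).

(7.65, 10.15)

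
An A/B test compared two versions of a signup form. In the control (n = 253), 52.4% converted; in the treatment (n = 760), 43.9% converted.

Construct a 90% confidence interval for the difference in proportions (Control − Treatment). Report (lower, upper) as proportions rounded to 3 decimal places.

(0.025, 0.145)

Each SE is √(p̂(1−p̂)/n): √(0.5240·0.4760/253) = 0.03140 and √(0.4390·0.5610/760) = 0.01800.
SE(p̂₁ − p̂₂) = √(SE₁² + SE₂²) = √(0.00098596 + 0.000324) = 0.03619, since the two samples are independent.
At 90% confidence z* = 1.645; margin = 1.645 × 0.03619 = 0.05953.
The difference is 0.5240 − 0.4390 = 0.0850, so the interval is 0.0850 ± 0.05953 = (0.025, 0.145).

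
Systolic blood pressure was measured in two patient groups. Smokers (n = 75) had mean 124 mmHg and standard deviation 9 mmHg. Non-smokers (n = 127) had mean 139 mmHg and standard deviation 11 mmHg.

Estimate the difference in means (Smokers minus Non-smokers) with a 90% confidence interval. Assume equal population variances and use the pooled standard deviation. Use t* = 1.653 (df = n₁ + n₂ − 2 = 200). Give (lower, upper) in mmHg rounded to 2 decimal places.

s_p = √[((n₁−1)s₁² + (n₂−1)s₂²)/(n₁+n₂−2)] = √[(74·9² + 126·11²)/200] = 10.3053.
SE = 10.3053·√(1/75 + 1/127) = 1.5007.
With t* = 1.653, margin = 1.653 × 1.5007 = 2.4807.
x̄₁ − x̄₂ = 124 − 139 = -15.0000; interval -15.0000 ± 2.4807 = (-17.48, -12.52).

(-17.48, -12.52)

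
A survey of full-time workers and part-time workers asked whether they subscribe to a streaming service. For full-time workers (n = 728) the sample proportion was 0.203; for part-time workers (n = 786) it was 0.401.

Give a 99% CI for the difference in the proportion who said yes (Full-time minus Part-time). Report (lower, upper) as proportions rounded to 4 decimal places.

The two standard errors are √(0.2030×0.7970/728) = 0.01491 and √(0.4010×0.5990/786) = 0.01748.
Because the samples are independent, SE_diff = √(0.01491² + 0.01748²) = 0.02298.
Using z* = 2.576 for 99%, ME = 2.576 × 0.02298 = 0.05920.
p̂₁ − p̂₂ = -0.1980; interval -0.1980 ± 0.05920 gives (-0.2572, -0.1388).

(-0.2572, -0.1388)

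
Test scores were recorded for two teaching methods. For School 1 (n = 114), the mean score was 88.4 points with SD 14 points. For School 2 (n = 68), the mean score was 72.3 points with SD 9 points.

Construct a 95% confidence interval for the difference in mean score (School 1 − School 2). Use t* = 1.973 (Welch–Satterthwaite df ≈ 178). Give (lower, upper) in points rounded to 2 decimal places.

(12.73, 19.47)

Per-group SEs: s₁/√n₁ = 14/√114 = 1.3112, s₂/√n₂ = 9/√68 = 1.0914.
Unpooled SE of the difference: √(1.71924544 + 1.19115396) = 1.7060.
Margin of error = t* · SE = 1.973 × 1.7060 = 3.3659.
x̄₁ − x̄₂ = 88.4 − 72.3 = 16.1000.
CI: 16.1000 ± 3.3659 = (12.73, 19.47).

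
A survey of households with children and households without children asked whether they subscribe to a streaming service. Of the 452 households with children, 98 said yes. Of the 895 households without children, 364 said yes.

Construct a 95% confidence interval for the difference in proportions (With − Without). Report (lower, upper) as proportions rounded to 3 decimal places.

p̂₁ = 98/452 = 0.2168 and p̂₂ = 364/895 = 0.4067.
SE₁ = √(p̂₁(1−p̂₁)/n₁) = √(0.2168·0.7832/452) = 0.01938; SE₂ = √(0.4067·0.5933/895) = 0.01642.
Independent samples: SE of the difference = √(SE₁² + SE₂²) = √(0.0003755844 + 0.0002696164) = 0.02540.
z* for 95% confidence is 1.960, so the margin of error is 1.960 × 0.02540 = 0.04978.
Point estimate p̂₁ − p̂₂ = 0.2168 − 0.4067 = -0.1899.
-0.1899 ± 0.04978 → (-0.240, -0.140).

(-0.240, -0.140)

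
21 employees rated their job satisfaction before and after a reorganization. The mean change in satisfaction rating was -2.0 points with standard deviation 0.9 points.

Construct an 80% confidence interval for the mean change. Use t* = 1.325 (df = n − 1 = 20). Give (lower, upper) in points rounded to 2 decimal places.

(-2.26, -1.74)

This is a matched-pairs design, so SE = s_d/√n = 0.9/√21 = 0.1964.
Margin = 1.325 × 0.1964 = 0.2602; the interval is -2.0 ± 0.2602 = (-2.26, -1.74).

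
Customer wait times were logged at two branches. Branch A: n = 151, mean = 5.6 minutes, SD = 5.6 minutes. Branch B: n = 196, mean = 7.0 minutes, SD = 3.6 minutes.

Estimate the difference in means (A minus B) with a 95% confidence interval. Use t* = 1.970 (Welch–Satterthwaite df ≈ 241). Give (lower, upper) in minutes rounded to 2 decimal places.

(-2.43, -0.37)

Per-group SEs: s₁/√n₁ = 5.6/√151 = 0.4557, s₂/√n₂ = 3.6/√196 = 0.2571.
Unpooled SE of the difference: √(0.20766249 + 0.06610041) = 0.5232.
Margin of error = t* · SE = 1.970 × 0.5232 = 1.0307.
x̄₁ − x̄₂ = 5.6 − 7.0 = -1.4000.
CI: -1.4000 ± 1.0307 = (-2.43, -0.37).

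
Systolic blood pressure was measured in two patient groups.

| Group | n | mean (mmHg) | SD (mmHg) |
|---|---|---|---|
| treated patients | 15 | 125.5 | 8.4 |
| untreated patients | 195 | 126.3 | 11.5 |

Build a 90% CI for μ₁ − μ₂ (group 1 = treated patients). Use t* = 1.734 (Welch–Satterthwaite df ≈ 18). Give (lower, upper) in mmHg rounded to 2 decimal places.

(-4.82, 3.22)

Per-group SEs: s₁/√n₁ = 8.4/√15 = 2.1689, s₂/√n₂ = 11.5/√195 = 0.8235.
Unpooled SE of the difference: √(4.70412721 + 0.67815225) = 2.3200.
Margin of error = t* · SE = 1.734 × 2.3200 = 4.0229.
x̄₁ − x̄₂ = 125.5 − 126.3 = -0.8000.
CI: -0.8000 ± 4.0229 = (-4.82, 3.22).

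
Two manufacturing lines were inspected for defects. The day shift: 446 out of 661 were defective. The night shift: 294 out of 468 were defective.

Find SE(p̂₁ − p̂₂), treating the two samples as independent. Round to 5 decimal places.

0.02883

Sample proportions: 446/661 = 0.6747, 294/468 = 0.6282.
Each SE is √(p̂(1−p̂)/n): √(0.6747·0.3253/661) = 0.01822 and √(0.6282·0.3718/468) = 0.02234.
SE(p̂₁ − p̂₂) = √(SE₁² + SE₂²) = √(0.0003319684 + 0.0004990756) = 0.02883, since the two samples are independent.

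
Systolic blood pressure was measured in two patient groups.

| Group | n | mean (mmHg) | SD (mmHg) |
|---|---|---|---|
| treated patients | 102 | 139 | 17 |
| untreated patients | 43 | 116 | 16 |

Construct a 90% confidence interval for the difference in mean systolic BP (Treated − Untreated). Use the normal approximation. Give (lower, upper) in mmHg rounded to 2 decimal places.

SE₁ = s₁/√n₁ = 17/√102 = 1.6833; SE₂ = 16/√43 = 2.4400.
Independent samples, unequal variances: SE_diff = √(SE₁² + SE₂²) = √(2.83349889 + 5.9536) = 2.9643.
z* = 1.645, so margin of error = 1.645 × 2.9643 = 4.8763.
Difference in means = 139 − 116 = 23.0000.
23.0000 ± 4.8763 → (18.12, 27.88).

(18.12, 27.88)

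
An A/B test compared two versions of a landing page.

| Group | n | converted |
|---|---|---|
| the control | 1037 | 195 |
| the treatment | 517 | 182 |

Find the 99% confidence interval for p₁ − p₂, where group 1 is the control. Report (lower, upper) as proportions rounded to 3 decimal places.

(-0.226, -0.102)

First, p̂₁ = 195/1037 = 0.1880; p̂₂ = 182/517 = 0.3520.
The two standard errors are √(0.1880×0.8120/1037) = 0.01213 and √(0.3520×0.6480/517) = 0.02100.
Because the samples are independent, SE_diff = √(0.01213² + 0.02100²) = 0.02425.
Using z* = 2.576 for 99%, ME = 2.576 × 0.02425 = 0.06247.
p̂₁ − p̂₂ = -0.1640; interval -0.1640 ± 0.06247 gives (-0.226, -0.102).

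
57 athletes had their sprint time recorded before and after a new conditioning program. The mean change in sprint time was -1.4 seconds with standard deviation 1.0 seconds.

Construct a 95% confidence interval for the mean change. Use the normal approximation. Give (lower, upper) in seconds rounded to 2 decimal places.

Paired design: SE = s_d/√n = 1.0/√57 = 0.1325.
z* = 1.960; margin of error = 1.960 × 0.1325 = 0.2597.
-1.4 ± 0.2597 → (-1.66, -1.14).

(-1.66, -1.14)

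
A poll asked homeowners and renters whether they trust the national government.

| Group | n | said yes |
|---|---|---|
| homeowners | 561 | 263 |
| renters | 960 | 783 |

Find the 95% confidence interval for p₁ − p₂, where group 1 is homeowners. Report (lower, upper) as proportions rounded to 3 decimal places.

p̂₁ = 263/561 = 0.4688 and p̂₂ = 783/960 = 0.8156.
SE₁ = √(p̂₁(1−p̂₁)/n₁) = √(0.4688·0.5312/561) = 0.02107; SE₂ = √(0.8156·0.1844/960) = 0.01252.
Independent samples: SE of the difference = √(SE₁² + SE₂²) = √(0.0004439449 + 0.0001567504) = 0.02451.
z* for 95% confidence is 1.960, so the margin of error is 1.960 × 0.02451 = 0.04804.
Point estimate p̂₁ − p̂₂ = 0.4688 − 0.8156 = -0.3468.
-0.3468 ± 0.04804 → (-0.395, -0.299).

(-0.395, -0.299)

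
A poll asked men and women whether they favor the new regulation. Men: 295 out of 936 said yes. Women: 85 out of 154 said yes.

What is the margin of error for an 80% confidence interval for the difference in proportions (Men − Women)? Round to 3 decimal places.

0.055

First, p̂₁ = 295/936 = 0.3152; p̂₂ = 85/154 = 0.5519.
The two standard errors are √(0.3152×0.6848/936) = 0.01519 and √(0.5519×0.4481/154) = 0.04007.
Because the samples are independent, SE_diff = √(0.01519² + 0.04007²) = 0.04285.
Using z* = 1.282 for 80%, ME = 1.282 × 0.04285 = 0.05493.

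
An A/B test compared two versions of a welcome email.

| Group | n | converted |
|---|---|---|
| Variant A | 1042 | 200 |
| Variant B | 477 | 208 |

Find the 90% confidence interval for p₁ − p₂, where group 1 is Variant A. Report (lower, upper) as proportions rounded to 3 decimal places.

First, p̂₁ = 200/1042 = 0.1919; p̂₂ = 208/477 = 0.4361.
The two standard errors are √(0.1919×0.8081/1042) = 0.01220 and √(0.4361×0.5639/477) = 0.02271.
Because the samples are independent, SE_diff = √(0.01220² + 0.02271²) = 0.02578.
Using z* = 1.645 for 90%, ME = 1.645 × 0.02578 = 0.04241.
p̂₁ − p̂₂ = -0.2442; interval -0.2442 ± 0.04241 gives (-0.287, -0.202).

(-0.287, -0.202)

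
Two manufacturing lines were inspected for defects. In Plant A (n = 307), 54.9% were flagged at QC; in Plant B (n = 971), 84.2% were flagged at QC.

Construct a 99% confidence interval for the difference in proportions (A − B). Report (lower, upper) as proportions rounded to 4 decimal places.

(-0.3721, -0.2139)

Each SE is √(p̂(1−p̂)/n): √(0.5490·0.4510/307) = 0.02840 and √(0.8420·0.1580/971) = 0.01171.
SE(p̂₁ − p̂₂) = √(SE₁² + SE₂²) = √(0.00080656 + 0.0001371241) = 0.03072, since the two samples are independent.
At 99% confidence z* = 2.576; margin = 2.576 × 0.03072 = 0.07913.
The difference is 0.5490 − 0.8420 = -0.2930, so the interval is -0.2930 ± 0.07913 = (-0.3721, -0.2139).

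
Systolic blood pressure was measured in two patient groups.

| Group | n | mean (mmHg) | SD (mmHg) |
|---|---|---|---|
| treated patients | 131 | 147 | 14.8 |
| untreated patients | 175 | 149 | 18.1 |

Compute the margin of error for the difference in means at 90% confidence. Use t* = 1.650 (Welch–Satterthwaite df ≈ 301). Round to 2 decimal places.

SE₁ = s₁/√n₁ = 14.8/√131 = 1.2931; SE₂ = 18.1/√175 = 1.3682.
Independent samples, unequal variances: SE_diff = √(SE₁² + SE₂²) = √(1.67210761 + 1.87197124) = 1.8826.
t* = 1.650, so margin of error = 1.650 × 1.8826 = 3.1063.

3.11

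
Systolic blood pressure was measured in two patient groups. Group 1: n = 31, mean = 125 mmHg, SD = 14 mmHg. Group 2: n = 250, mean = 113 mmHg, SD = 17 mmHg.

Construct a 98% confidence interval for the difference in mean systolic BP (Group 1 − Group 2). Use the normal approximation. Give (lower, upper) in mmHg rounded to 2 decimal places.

(5.64, 18.36)

Standard errors of each mean: 14/√31 = 2.5145 and 17/√250 = 1.0752.
SE(x̄₁ − x̄₂) = √(2.5145² + 1.0752²) = 2.7347 for independent samples with unequal variances.
With z* = 2.326, the margin is 2.326 × 2.7347 = 6.3609.
x̄₁ − x̄₂ = 125 − 113 = 12.0000; the interval is 12.0000 ± 6.3609 = (5.64, 18.36).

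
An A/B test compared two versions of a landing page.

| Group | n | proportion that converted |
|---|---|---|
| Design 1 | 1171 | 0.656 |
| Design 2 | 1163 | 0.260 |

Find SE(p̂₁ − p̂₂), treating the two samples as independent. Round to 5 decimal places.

0.01892

SE₁ = √(p̂₁(1−p̂₁)/n₁) = √(0.6560·0.3440/1171) = 0.01388; SE₂ = √(0.2600·0.7400/1163) = 0.01286.
Independent samples: SE of the difference = √(SE₁² + SE₂²) = √(0.0001926544 + 0.0001653796) = 0.01892.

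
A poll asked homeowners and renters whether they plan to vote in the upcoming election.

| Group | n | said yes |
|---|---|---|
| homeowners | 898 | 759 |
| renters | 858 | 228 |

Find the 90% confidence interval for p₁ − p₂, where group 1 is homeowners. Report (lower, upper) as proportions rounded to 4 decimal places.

(0.5477, 0.6113)

First, p̂₁ = 759/898 = 0.8452; p̂₂ = 228/858 = 0.2657.
The two standard errors are √(0.8452×0.1548/898) = 0.01207 and √(0.2657×0.7343/858) = 0.01508.
Because the samples are independent, SE_diff = √(0.01207² + 0.01508²) = 0.01932.
Using z* = 1.645 for 90%, ME = 1.645 × 0.01932 = 0.03178.
p̂₁ − p̂₂ = 0.5795; interval 0.5795 ± 0.03178 gives (0.5477, 0.6113).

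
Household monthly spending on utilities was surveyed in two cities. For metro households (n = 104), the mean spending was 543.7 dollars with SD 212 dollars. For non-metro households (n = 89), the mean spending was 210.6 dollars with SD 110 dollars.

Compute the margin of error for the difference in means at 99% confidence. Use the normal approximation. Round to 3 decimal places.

SE₁ = s₁/√n₁ = 212/√104 = 20.7883; SE₂ = 110/√89 = 11.6600.
Independent samples, unequal variances: SE_diff = √(SE₁² + SE₂²) = √(432.15341689 + 135.9556) = 23.8350.
z* = 2.576, so margin of error = 2.576 × 23.8350 = 61.3990.

61.399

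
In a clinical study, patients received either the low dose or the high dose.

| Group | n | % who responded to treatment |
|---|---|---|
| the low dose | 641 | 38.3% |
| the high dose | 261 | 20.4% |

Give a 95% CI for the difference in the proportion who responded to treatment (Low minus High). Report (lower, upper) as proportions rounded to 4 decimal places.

SE₁ = √(p̂₁(1−p̂₁)/n₁) = √(0.3830·0.6170/641) = 0.01920; SE₂ = √(0.2040·0.7960/261) = 0.02494.
Independent samples: SE of the difference = √(SE₁² + SE₂²) = √(0.00036864 + 0.0006220036) = 0.03147.
z* for 95% confidence is 1.960, so the margin of error is 1.960 × 0.03147 = 0.06168.
Point estimate p̂₁ − p̂₂ = 0.3830 − 0.2040 = 0.1790.
0.1790 ± 0.06168 → (0.1173, 0.2407).

(0.1173, 0.2407)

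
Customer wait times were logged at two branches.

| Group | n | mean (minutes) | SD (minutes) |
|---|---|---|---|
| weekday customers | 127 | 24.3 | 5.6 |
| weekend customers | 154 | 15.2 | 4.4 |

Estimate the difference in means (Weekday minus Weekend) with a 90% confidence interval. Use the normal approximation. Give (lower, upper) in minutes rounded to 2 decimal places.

(8.10, 10.10)

SE₁ = s₁/√n₁ = 5.6/√127 = 0.4969; SE₂ = 4.4/√154 = 0.3546.
Independent samples, unequal variances: SE_diff = √(SE₁² + SE₂²) = √(0.24690961 + 0.12574116) = 0.6105.
z* = 1.645, so margin of error = 1.645 × 0.6105 = 1.0043.
Difference in means = 24.3 − 15.2 = 9.1000.
9.1000 ± 1.0043 → (8.10, 10.10).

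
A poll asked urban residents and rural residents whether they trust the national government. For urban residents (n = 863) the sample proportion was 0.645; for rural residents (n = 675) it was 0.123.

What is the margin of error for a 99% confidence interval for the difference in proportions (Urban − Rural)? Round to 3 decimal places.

0.053

Each SE is √(p̂(1−p̂)/n): √(0.6450·0.3550/863) = 0.01629 and √(0.1230·0.8770/675) = 0.01264.
SE(p̂₁ − p̂₂) = √(SE₁² + SE₂²) = √(0.0002653641 + 0.0001597696) = 0.02062, since the two samples are independent.
At 99% confidence z* = 2.576; margin = 2.576 × 0.02062 = 0.05312.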